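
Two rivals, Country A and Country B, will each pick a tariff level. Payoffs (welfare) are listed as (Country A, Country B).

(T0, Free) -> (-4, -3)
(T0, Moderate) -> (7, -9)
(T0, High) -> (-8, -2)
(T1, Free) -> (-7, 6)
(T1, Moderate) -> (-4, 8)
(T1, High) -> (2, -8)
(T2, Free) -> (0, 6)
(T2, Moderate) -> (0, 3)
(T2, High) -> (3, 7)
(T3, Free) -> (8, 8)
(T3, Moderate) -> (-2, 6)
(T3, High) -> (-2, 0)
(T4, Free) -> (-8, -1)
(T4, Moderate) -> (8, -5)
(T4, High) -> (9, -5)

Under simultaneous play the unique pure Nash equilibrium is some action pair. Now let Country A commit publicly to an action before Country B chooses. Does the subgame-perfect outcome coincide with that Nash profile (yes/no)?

Solve by backward induction (Country A leads).
- T0 → Country B plays High (best of -3, -9, -2); Country A gets -8.
- T1 → Country B plays Moderate (best of 6, 8, -8); Country A gets -4.
- T2 → Country B plays High (best of 6, 3, 7); Country A gets 3.
- T3 → Country B plays Free (best of 8, 6, 0); Country A gets 8.
- T4 → Country B plays Free (best of -1, -5, -5); Country A gets -8.
Among -8, -4, 3, 8, -8, the best is 8 at T3. Subgame-perfect outcome: (T3, Free) with payoffs (8, 8).
Now find the simultaneous Nash equilibrium.
Country A's best replies: Free→T3; Moderate→T4; High→T4.
Country B's best replies: T0→High; T1→Moderate; T2→High; T3→Free; T4→Free.
The unique mutual best reply is (T3, Free), giving (8, 8).
Sequential outcome (T3, Free) coincides with the Nash profile (T3, Free).

yes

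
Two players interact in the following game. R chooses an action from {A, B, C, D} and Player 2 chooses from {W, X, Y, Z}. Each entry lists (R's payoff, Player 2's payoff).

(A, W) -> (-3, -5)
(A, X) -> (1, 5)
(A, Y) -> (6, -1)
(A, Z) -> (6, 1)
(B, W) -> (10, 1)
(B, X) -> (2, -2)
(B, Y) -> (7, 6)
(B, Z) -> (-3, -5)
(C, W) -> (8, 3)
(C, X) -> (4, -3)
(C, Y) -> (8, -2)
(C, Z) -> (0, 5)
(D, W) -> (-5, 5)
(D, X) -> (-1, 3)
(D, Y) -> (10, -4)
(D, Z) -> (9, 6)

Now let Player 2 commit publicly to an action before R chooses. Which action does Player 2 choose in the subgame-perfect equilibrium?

Work backward from R's decision.
- W: R compares -3, 10, 8, -5 and picks B; Player 2 would get 1.
- X: R compares 1, 2, 4, -1 and picks C; Player 2 would get -3.
- Y: R compares 6, 7, 8, 10 and picks D; Player 2 would get -4.
- Z: R compares 6, -3, 0, 9 and picks D; Player 2 would get 6.
Among 1, -3, -4, 6, the best is 6 at Z. Subgame-perfect outcome: (D, Z) with payoffs (9, 6).

Z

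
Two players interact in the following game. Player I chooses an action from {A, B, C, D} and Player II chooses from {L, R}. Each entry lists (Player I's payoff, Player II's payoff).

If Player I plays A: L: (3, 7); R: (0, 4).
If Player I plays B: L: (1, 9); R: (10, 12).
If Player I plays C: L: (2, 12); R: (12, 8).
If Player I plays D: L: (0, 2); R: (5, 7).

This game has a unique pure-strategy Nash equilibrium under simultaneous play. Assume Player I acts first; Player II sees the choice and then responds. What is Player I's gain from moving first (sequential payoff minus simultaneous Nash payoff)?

Player II best-responds to each possible Player I move:
- A: BR = L, leader payoff 3.
- B: BR = R, leader payoff 10.
- C: BR = L, leader payoff 2.
- D: BR = R, leader payoff 5.
Maximizing over 3, 10, 2, 5, Player I chooses B. Subgame-perfect outcome: (B, R) with payoffs (10, 12).
Now find the simultaneous Nash equilibrium.
Player I's best replies: L→A; R→C.
Player II's best replies: A→L; B→R; C→L; D→R.
Only (A, L) has each player best-responding; Nash payoffs (3, 7).
Player I's commitment gain: 10 − 3 = 7.

7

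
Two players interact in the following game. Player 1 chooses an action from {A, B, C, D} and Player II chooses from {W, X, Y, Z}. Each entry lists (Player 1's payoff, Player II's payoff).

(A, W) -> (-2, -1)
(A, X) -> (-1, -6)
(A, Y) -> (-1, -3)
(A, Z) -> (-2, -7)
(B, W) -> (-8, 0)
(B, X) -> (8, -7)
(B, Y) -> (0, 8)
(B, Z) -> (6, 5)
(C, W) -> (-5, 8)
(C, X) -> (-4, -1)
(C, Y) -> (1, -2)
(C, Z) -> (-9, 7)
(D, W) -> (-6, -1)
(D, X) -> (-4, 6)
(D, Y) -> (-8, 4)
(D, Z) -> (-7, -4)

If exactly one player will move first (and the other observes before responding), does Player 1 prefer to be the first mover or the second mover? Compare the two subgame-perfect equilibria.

second

If Player 1 leads: Player II's best replies are A→W, B→Y, C→W, D→X; Player 1's induced payoffs -2, 0, -5, -4; outcome (B, Y), payoffs (0, 8).
If Player II leads: Player 1's best replies are W→A, X→B, Y→C, Z→B; Player II's induced payoffs -1, -7, -2, 5; outcome (B, Z), payoffs (6, 5).
Player 1 gets 0 moving first and 6 moving second, so Player 1 prefers to move second.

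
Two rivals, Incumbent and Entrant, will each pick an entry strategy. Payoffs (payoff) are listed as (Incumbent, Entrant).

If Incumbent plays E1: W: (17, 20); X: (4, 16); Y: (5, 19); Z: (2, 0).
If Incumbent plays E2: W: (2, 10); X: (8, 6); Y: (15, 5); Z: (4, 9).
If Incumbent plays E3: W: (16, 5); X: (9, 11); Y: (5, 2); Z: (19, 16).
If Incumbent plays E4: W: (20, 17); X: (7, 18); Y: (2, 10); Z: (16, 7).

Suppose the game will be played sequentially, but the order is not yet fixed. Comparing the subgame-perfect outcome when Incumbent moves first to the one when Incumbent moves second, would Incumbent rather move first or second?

If Incumbent leads: Entrant's best replies are E1→W, E2→W, E3→Z, E4→X; Incumbent's induced payoffs 17, 2, 19, 7; outcome (E3, Z), payoffs (19, 16).
If Entrant leads: Incumbent's best replies are W→E4, X→E3, Y→E2, Z→E3; Entrant's induced payoffs 17, 11, 5, 16; outcome (E4, W), payoffs (20, 17).
Incumbent gets 19 moving first and 20 moving second, so Incumbent prefers to move second.

second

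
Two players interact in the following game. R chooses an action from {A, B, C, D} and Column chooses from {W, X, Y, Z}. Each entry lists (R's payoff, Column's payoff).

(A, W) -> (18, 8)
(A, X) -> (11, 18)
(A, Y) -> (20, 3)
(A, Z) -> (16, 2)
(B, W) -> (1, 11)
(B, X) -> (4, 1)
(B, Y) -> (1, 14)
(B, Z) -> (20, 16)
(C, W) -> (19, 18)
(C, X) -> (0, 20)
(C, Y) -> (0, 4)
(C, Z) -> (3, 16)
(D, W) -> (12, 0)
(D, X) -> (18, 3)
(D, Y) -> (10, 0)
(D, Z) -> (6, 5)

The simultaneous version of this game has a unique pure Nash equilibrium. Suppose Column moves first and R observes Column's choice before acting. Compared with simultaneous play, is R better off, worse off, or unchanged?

worse off

Work backward from R's decision.
- W: R compares 18, 1, 19, 12 and picks C; Column would get 18.
- X: R compares 11, 4, 0, 18 and picks D; Column would get 3.
- Y: R compares 20, 1, 0, 10 and picks A; Column would get 3.
- Z: R compares 16, 20, 3, 6 and picks B; Column would get 16.
Column's induced payoffs are 18, 3, 3, 16, so Column commits to W. Subgame-perfect outcome: (C, W) with payoffs (19, 18).
For the simultaneous game, intersect best replies.
R's best replies: W→C; X→D; Y→A; Z→B.
Column's best replies: A→X; B→Z; C→X; D→Z.
Only (B, Z) has each player best-responding; Nash payoffs (20, 16).
R earns 19 sequentially versus 20 at the Nash outcome: worse off.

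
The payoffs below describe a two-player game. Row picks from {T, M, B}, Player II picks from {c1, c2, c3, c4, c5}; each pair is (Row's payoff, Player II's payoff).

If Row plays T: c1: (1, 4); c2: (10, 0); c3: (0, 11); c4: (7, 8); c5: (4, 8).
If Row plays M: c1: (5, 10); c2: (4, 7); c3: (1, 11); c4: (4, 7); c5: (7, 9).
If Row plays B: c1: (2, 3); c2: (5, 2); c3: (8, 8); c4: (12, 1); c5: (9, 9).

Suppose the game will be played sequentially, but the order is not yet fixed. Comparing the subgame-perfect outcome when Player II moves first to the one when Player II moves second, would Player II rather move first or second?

first

If Row leads: Player II's best replies are T→c3, M→c3, B→c5; Row's induced payoffs 0, 1, 9; outcome (B, c5), payoffs (9, 9).
If Player II leads: Row's best replies are c1→M, c2→T, c3→B, c4→B, c5→B; Player II's induced payoffs 10, 0, 8, 1, 9; outcome (M, c1), payoffs (5, 10).
Player II gets 10 moving first and 9 moving second, so Player II prefers to move first.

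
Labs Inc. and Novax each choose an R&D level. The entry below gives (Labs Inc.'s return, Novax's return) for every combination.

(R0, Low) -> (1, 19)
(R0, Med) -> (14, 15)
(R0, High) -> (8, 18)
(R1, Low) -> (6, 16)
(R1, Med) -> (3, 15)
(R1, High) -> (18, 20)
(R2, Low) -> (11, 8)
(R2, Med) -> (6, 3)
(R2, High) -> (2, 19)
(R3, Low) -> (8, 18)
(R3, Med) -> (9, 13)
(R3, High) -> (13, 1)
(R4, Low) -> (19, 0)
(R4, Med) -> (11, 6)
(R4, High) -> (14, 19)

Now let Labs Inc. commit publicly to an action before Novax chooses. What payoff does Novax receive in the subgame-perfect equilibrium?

Backward induction with Labs Inc. moving first.
- R0 → Novax plays Low (best of 19, 15, 18); Labs Inc. gets 1.
- R1 → Novax plays High (best of 16, 15, 20); Labs Inc. gets 18.
- R2 → Novax plays High (best of 8, 3, 19); Labs Inc. gets 2.
- R3 → Novax plays Low (best of 18, 13, 1); Labs Inc. gets 8.
- R4 → Novax plays High (best of 0, 6, 19); Labs Inc. gets 14.
Labs Inc.'s induced payoffs are 1, 18, 2, 8, 14, so Labs Inc. commits to R1. Subgame-perfect outcome: (R1, High) with payoffs (18, 20).

20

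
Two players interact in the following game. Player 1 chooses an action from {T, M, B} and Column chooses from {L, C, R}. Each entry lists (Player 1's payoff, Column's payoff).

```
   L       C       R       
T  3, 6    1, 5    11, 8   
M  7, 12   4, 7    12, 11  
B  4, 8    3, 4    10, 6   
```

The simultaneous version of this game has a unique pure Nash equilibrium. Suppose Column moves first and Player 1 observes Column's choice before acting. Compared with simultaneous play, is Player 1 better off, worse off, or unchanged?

unchanged

Backward induction with Column moving first.
- L → Player 1 plays M (best of 3, 7, 4); Column gets 12.
- C → Player 1 plays M (best of 1, 4, 3); Column gets 7.
- R → Player 1 plays M (best of 11, 12, 10); Column gets 11.
Maximizing over 12, 7, 11, Column chooses L. Subgame-perfect outcome: (M, L) with payoffs (7, 12).
Under simultaneous play:
Player 1's best replies: L→M; C→M; R→M.
Column's best replies: T→R; M→L; B→L.
The unique mutual best reply is (M, L), giving (7, 12).
Player 1 earns 7 sequentially versus 7 at the Nash outcome: unchanged.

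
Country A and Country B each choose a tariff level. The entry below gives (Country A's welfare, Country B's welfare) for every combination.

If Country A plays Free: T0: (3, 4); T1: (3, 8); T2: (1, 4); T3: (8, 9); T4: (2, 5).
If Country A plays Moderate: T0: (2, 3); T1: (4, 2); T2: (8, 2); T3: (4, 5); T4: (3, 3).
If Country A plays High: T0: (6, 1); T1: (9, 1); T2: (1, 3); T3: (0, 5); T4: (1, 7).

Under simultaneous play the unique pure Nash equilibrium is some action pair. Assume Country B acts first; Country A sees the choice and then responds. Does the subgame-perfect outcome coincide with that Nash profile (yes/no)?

yes

Solve by backward induction (Country B leads).
- T0: Country A compares 3, 2, 6 and picks High; Country B would get 1.
- T1: Country A compares 3, 4, 9 and picks High; Country B would get 1.
- T2: Country A compares 1, 8, 1 and picks Moderate; Country B would get 2.
- T3: Country A compares 8, 4, 0 and picks Free; Country B would get 9.
- T4: Country A compares 2, 3, 1 and picks Moderate; Country B would get 3.
Maximizing over 1, 1, 2, 9, 3, Country B chooses T3. Subgame-perfect outcome: (Free, T3) with payoffs (8, 9).
Now find the simultaneous Nash equilibrium.
Country A's best replies: T0→High; T1→High; T2→Moderate; T3→Free; T4→Moderate.
Country B's best replies: Free→T3; Moderate→T3; High→T4.
Only (Free, T3) has each player best-responding; Nash payoffs (8, 9).
Sequential outcome (Free, T3) coincides with the Nash profile (Free, T3).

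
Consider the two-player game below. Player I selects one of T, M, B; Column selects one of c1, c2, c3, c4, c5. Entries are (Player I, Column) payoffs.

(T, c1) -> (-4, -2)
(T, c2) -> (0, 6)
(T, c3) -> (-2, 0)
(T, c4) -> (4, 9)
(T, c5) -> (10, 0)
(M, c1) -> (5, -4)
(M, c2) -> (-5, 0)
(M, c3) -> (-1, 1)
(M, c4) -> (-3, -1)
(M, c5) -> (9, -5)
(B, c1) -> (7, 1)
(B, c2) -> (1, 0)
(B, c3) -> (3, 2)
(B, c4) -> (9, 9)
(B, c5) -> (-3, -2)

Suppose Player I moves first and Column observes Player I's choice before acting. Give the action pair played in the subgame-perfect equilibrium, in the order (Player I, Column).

(B, c4)

Work backward from Column's decision.
- T: Column compares -2, 6, 0, 9, 0 and picks c4; Player I would get 4.
- M: Column compares -4, 0, 1, -1, -5 and picks c3; Player I would get -1.
- B: Column compares 1, 0, 2, 9, -2 and picks c4; Player I would get 9.
Maximizing over 4, -1, 9, Player I chooses B. Subgame-perfect outcome: (B, c4) with payoffs (9, 9).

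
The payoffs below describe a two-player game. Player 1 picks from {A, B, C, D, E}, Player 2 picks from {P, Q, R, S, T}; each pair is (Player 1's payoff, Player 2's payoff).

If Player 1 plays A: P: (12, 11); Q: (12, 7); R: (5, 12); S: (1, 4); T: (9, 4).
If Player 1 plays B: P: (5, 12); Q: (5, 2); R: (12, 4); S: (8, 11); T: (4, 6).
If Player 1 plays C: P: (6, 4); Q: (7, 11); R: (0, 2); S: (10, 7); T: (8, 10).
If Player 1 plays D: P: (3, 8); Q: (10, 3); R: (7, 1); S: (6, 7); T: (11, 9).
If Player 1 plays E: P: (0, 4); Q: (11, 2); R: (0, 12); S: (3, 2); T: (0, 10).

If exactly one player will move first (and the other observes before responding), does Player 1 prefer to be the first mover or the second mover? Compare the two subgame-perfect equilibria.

If Player 1 leads: Player 2's best replies are A→R, B→P, C→Q, D→T, E→R; Player 1's induced payoffs 5, 5, 7, 11, 0; outcome (D, T), payoffs (11, 9).
If Player 2 leads: Player 1's best replies are P→A, Q→A, R→B, S→C, T→D; Player 2's induced payoffs 11, 7, 4, 7, 9; outcome (A, P), payoffs (12, 11).
Player 1 gets 11 moving first and 12 moving second, so Player 1 prefers to move second.

second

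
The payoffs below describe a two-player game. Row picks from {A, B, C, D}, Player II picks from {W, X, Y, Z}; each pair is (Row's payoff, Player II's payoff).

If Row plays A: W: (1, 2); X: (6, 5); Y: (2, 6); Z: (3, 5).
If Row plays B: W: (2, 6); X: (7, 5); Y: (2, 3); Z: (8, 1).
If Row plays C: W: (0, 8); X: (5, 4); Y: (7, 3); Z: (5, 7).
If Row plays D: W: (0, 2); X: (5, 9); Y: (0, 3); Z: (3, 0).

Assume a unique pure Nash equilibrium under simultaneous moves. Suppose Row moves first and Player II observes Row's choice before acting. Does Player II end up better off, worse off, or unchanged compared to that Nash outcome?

better off

Work backward from Player II's decision.
- A: Player II compares 2, 5, 6, 5 and picks Y; Row would get 2.
- B: Player II compares 6, 5, 3, 1 and picks W; Row would get 2.
- C: Player II compares 8, 4, 3, 7 and picks W; Row would get 0.
- D: Player II compares 2, 9, 3, 0 and picks X; Row would get 5.
Row's induced payoffs are 2, 2, 0, 5, so Row commits to D. Subgame-perfect outcome: (D, X) with payoffs (5, 9).
For the simultaneous game, intersect best replies.
Row's best replies: W→B; X→B; Y→C; Z→B.
Player II's best replies: A→Y; B→W; C→W; D→X.
Only (B, W) has each player best-responding; Nash payoffs (2, 6).
Player II earns 9 sequentially versus 6 at the Nash outcome: better off.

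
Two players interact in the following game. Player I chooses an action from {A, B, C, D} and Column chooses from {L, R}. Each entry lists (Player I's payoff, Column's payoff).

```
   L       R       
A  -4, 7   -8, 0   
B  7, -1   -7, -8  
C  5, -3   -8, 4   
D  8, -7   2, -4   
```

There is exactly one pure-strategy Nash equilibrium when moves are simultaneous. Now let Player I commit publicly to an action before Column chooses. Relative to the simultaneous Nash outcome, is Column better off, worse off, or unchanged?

Solve by backward induction (Player I leads).
- A → Column plays L (best of 7, 0); Player I gets -4.
- B → Column plays L (best of -1, -8); Player I gets 7.
- C → Column plays R (best of -3, 4); Player I gets -8.
- D → Column plays R (best of -7, -4); Player I gets 2.
Among -4, 7, -8, 2, the best is 7 at B. Subgame-perfect outcome: (B, L) with payoffs (7, -1).
Under simultaneous play:
Player I's best replies: L→D; R→D.
Column's best replies: A→L; B→L; C→R; D→R.
The unique mutual best reply is (D, R), giving (2, -4).
Column earns -1 sequentially versus -4 at the Nash outcome: better off.

better off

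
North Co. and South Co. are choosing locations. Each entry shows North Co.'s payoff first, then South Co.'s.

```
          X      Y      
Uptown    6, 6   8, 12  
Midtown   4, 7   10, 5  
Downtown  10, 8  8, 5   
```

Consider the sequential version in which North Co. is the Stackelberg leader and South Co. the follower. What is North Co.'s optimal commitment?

Work backward from South Co.'s decision.
- Uptown → South Co. plays Y (best of 6, 12); North Co. gets 8.
- Midtown → South Co. plays X (best of 7, 5); North Co. gets 4.
- Downtown → South Co. plays X (best of 8, 5); North Co. gets 10.
Maximizing over 8, 4, 10, North Co. chooses Downtown. Subgame-perfect outcome: (Downtown, X) with payoffs (10, 8).

Downtown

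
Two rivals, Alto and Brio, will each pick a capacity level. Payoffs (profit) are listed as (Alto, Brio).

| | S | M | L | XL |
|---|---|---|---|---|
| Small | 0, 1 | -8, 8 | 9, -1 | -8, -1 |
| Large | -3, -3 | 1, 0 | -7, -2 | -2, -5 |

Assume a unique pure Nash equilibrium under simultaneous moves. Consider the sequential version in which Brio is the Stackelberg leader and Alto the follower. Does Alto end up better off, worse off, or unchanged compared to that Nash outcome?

worse off

Work backward from Alto's decision.
- S → Alto plays Small (best of 0, -3); Brio gets 1.
- M → Alto plays Large (best of -8, 1); Brio gets 0.
- L → Alto plays Small (best of 9, -7); Brio gets -1.
- XL → Alto plays Large (best of -8, -2); Brio gets -5.
Among 1, 0, -1, -5, the best is 1 at S. Subgame-perfect outcome: (Small, S) with payoffs (0, 1).
Under simultaneous play:
Alto's best replies: S→Small; M→Large; L→Small; XL→Large.
Brio's best replies: Small→M; Large→M.
The unique mutual best reply is (Large, M), giving (1, 0).
Alto earns 0 sequentially versus 1 at the Nash outcome: worse off.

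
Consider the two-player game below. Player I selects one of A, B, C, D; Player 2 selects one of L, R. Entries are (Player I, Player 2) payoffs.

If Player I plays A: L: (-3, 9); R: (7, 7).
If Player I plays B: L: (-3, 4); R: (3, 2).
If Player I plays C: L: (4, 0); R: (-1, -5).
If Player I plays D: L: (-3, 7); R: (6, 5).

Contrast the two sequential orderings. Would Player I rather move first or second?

If Player I leads: Player 2's best replies are A→L, B→L, C→L, D→L; Player I's induced payoffs -3, -3, 4, -3; outcome (C, L), payoffs (4, 0).
If Player 2 leads: Player I's best replies are L→C, R→A; Player 2's induced payoffs 0, 7; outcome (A, R), payoffs (7, 7).
Player I gets 4 moving first and 7 moving second, so Player I prefers to move second.

second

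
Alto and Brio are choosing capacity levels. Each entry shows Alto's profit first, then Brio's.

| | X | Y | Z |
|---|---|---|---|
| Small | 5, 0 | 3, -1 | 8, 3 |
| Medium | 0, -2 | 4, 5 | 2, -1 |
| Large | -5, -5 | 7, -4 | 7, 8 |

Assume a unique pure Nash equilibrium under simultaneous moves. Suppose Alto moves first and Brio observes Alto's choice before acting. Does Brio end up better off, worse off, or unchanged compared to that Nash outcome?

unchanged

Work backward from Brio's decision.
- Small: Brio compares 0, -1, 3 and picks Z; Alto would get 8.
- Medium: Brio compares -2, 5, -1 and picks Y; Alto would get 4.
- Large: Brio compares -5, -4, 8 and picks Z; Alto would get 7.
Among 8, 4, 7, the best is 8 at Small. Subgame-perfect outcome: (Small, Z) with payoffs (8, 3).
For the simultaneous game, intersect best replies.
Alto's best replies: X→Small; Y→Large; Z→Small.
Brio's best replies: Small→Z; Medium→Y; Large→Z.
Only (Small, Z) has each player best-responding; Nash payoffs (8, 3).
Brio earns 3 sequentially versus 3 at the Nash outcome: unchanged.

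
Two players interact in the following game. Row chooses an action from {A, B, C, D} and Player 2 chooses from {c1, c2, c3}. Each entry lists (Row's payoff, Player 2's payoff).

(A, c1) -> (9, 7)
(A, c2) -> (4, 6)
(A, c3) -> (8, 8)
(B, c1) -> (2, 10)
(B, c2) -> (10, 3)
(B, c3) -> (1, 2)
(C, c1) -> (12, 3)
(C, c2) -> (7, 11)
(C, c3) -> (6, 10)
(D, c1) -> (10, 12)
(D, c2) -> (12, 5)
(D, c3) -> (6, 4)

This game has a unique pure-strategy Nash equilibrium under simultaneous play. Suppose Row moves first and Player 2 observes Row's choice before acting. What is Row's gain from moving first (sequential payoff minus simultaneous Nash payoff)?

2

Work backward from Player 2's decision.
- A → Player 2 plays c3 (best of 7, 6, 8); Row gets 8.
- B → Player 2 plays c1 (best of 10, 3, 2); Row gets 2.
- C → Player 2 plays c2 (best of 3, 11, 10); Row gets 7.
- D → Player 2 plays c1 (best of 12, 5, 4); Row gets 10.
Maximizing over 8, 2, 7, 10, Row chooses D. Subgame-perfect outcome: (D, c1) with payoffs (10, 12).
For the simultaneous game, intersect best replies.
Row's best replies: c1→C; c2→D; c3→A.
Player 2's best replies: A→c3; B→c1; C→c2; D→c1.
The unique mutual best reply is (A, c3), giving (8, 8).
Row's commitment gain: 10 − 8 = 2.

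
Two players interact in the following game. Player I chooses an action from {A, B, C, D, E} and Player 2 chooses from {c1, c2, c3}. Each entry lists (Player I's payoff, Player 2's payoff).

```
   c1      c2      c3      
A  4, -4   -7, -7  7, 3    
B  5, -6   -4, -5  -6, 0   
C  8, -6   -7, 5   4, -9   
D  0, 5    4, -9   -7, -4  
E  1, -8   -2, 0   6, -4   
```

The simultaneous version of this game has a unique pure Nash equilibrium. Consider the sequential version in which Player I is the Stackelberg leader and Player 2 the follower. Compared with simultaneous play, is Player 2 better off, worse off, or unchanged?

Backward induction with Player I moving first.
- A → Player 2 plays c3 (best of -4, -7, 3); Player I gets 7.
- B → Player 2 plays c3 (best of -6, -5, 0); Player I gets -6.
- C → Player 2 plays c2 (best of -6, 5, -9); Player I gets -7.
- D → Player 2 plays c1 (best of 5, -9, -4); Player I gets 0.
- E → Player 2 plays c2 (best of -8, 0, -4); Player I gets -2.
Player I's induced payoffs are 7, -6, -7, 0, -2, so Player I commits to A. Subgame-perfect outcome: (A, c3) with payoffs (7, 3).
Now find the simultaneous Nash equilibrium.
Player I's best replies: c1→C; c2→D; c3→A.
Player 2's best replies: A→c3; B→c3; C→c2; D→c1; E→c2.
The unique mutual best reply is (A, c3), giving (7, 3).
Player 2 earns 3 sequentially versus 3 at the Nash outcome: unchanged.

unchanged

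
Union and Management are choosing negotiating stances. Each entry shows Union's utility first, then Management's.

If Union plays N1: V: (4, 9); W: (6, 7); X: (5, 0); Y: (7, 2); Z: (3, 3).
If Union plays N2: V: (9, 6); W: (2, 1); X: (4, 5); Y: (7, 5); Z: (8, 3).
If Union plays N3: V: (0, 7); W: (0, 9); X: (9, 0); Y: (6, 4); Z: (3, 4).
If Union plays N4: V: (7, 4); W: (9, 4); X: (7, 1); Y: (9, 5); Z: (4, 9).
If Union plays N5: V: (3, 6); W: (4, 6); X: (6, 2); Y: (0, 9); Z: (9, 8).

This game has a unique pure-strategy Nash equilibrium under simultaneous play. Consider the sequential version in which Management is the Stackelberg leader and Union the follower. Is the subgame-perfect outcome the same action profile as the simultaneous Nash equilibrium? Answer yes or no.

Solve by backward induction (Management leads).
- V: BR = N2, leader payoff 6.
- W: BR = N4, leader payoff 4.
- X: BR = N3, leader payoff 0.
- Y: BR = N4, leader payoff 5.
- Z: BR = N5, leader payoff 8.
Management's induced payoffs are 6, 4, 0, 5, 8, so Management commits to Z. Subgame-perfect outcome: (N5, Z) with payoffs (9, 8).
For the simultaneous game, intersect best replies.
Union's best replies: V→N2; W→N4; X→N3; Y→N4; Z→N5.
Management's best replies: N1→V; N2→V; N3→W; N4→Z; N5→Y.
The unique mutual best reply is (N2, V), giving (9, 6).
Sequential outcome (N5, Z) differs from the Nash profile (N2, V).

no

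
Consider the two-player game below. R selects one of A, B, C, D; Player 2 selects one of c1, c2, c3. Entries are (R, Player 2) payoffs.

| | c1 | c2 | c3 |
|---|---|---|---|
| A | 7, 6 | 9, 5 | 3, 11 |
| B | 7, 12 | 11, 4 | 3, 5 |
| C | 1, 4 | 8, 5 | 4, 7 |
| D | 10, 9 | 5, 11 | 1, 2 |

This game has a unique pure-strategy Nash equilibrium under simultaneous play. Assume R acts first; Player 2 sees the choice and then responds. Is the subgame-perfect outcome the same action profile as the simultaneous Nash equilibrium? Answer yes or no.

no

Player 2 best-responds to each possible R move:
- A: BR = c3, leader payoff 3.
- B: BR = c1, leader payoff 7.
- C: BR = c3, leader payoff 4.
- D: BR = c2, leader payoff 5.
R's induced payoffs are 3, 7, 4, 5, so R commits to B. Subgame-perfect outcome: (B, c1) with payoffs (7, 12).
For the simultaneous game, intersect best replies.
R's best replies: c1→D; c2→B; c3→C.
Player 2's best replies: A→c3; B→c1; C→c3; D→c2.
The unique mutual best reply is (C, c3), giving (4, 7).
Sequential outcome (B, c1) differs from the Nash profile (C, c3).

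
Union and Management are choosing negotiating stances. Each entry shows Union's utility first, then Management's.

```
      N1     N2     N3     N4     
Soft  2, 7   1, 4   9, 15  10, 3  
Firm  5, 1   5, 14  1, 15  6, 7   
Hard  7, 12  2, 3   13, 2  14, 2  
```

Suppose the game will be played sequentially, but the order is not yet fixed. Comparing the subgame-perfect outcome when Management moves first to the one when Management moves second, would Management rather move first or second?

second

If Union leads: Management's best replies are Soft→N3, Firm→N3, Hard→N1; Union's induced payoffs 9, 1, 7; outcome (Soft, N3), payoffs (9, 15).
If Management leads: Union's best replies are N1→Hard, N2→Firm, N3→Hard, N4→Hard; Management's induced payoffs 12, 14, 2, 2; outcome (Firm, N2), payoffs (5, 14).
Management gets 14 moving first and 15 moving second, so Management prefers to move second.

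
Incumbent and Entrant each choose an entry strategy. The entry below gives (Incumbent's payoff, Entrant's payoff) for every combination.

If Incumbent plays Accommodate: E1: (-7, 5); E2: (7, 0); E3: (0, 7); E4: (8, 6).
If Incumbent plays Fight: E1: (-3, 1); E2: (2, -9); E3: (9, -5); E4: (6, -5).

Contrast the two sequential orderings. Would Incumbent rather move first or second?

second

If Incumbent leads: Entrant's best replies are Accommodate→E3, Fight→E1; Incumbent's induced payoffs 0, -3; outcome (Accommodate, E3), payoffs (0, 7).
If Entrant leads: Incumbent's best replies are E1→Fight, E2→Accommodate, E3→Fight, E4→Accommodate; Entrant's induced payoffs 1, 0, -5, 6; outcome (Accommodate, E4), payoffs (8, 6).
Incumbent gets 0 moving first and 8 moving second, so Incumbent prefers to move second.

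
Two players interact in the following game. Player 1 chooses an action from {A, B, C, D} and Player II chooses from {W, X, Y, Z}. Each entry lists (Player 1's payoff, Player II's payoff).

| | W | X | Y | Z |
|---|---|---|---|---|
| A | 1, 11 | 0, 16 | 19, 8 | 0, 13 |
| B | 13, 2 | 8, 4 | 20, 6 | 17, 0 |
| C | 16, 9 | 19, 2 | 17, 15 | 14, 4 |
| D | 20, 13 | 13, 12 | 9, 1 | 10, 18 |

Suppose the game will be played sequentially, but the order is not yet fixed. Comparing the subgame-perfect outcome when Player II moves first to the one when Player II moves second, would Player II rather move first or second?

first

If Player 1 leads: Player II's best replies are A→X, B→Y, C→Y, D→Z; Player 1's induced payoffs 0, 20, 17, 10; outcome (B, Y), payoffs (20, 6).
If Player II leads: Player 1's best replies are W→D, X→C, Y→B, Z→B; Player II's induced payoffs 13, 2, 6, 0; outcome (D, W), payoffs (20, 13).
Player II gets 13 moving first and 6 moving second, so Player II prefers to move first.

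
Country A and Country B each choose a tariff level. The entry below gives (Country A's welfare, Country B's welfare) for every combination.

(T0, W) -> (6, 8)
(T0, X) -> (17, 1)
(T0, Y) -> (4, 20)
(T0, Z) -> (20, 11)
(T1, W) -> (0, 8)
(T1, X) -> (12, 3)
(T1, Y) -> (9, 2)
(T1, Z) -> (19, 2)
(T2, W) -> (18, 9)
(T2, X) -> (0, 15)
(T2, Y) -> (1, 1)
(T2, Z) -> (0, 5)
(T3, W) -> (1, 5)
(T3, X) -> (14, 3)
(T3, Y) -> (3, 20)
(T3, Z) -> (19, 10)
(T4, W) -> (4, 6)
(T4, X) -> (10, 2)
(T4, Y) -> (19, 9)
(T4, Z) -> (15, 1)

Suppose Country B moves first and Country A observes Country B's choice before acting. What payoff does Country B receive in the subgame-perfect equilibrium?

11

Backward induction with Country B moving first.
- W → Country A plays T2 (best of 6, 0, 18, 1, 4); Country B gets 9.
- X → Country A plays T0 (best of 17, 12, 0, 14, 10); Country B gets 1.
- Y → Country A plays T4 (best of 4, 9, 1, 3, 19); Country B gets 9.
- Z → Country A plays T0 (best of 20, 19, 0, 19, 15); Country B gets 11.
Among 9, 1, 9, 11, the best is 11 at Z. Subgame-perfect outcome: (T0, Z) with payoffs (20, 11).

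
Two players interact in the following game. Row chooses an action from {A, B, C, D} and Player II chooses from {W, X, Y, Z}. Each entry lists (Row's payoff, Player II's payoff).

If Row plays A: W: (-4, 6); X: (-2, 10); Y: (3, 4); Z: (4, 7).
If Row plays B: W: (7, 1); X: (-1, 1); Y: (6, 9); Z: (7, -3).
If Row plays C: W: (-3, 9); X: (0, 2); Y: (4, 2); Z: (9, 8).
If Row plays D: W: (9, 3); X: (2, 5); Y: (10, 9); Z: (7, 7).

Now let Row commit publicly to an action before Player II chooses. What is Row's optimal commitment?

Player II best-responds to each possible Row move:
- A → Player II plays X (best of 6, 10, 4, 7); Row gets -2.
- B → Player II plays Y (best of 1, 1, 9, -3); Row gets 6.
- C → Player II plays W (best of 9, 2, 2, 8); Row gets -3.
- D → Player II plays Y (best of 3, 5, 9, 7); Row gets 10.
Row's induced payoffs are -2, 6, -3, 10, so Row commits to D. Subgame-perfect outcome: (D, Y) with payoffs (10, 9).

D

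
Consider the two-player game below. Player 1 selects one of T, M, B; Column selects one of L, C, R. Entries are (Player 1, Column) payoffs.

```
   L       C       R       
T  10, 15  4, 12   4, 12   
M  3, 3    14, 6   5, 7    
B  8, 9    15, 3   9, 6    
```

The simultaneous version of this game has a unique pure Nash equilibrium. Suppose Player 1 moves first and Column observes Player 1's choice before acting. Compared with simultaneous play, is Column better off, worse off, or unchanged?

Work backward from Column's decision.
- T: BR = L, leader payoff 10.
- M: BR = R, leader payoff 5.
- B: BR = L, leader payoff 8.
Player 1's induced payoffs are 10, 5, 8, so Player 1 commits to T. Subgame-perfect outcome: (T, L) with payoffs (10, 15).
Under simultaneous play:
Player 1's best replies: L→T; C→B; R→B.
Column's best replies: T→L; M→R; B→L.
The unique mutual best reply is (T, L), giving (10, 15).
Column earns 15 sequentially versus 15 at the Nash outcome: unchanged.

unchanged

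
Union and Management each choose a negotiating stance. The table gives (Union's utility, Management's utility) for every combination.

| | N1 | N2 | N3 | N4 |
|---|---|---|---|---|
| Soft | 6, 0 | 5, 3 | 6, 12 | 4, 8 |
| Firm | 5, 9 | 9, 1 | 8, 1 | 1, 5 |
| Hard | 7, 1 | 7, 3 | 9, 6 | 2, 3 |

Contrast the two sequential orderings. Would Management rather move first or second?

first

If Union leads: Management's best replies are Soft→N3, Firm→N1, Hard→N3; Union's induced payoffs 6, 5, 9; outcome (Hard, N3), payoffs (9, 6).
If Management leads: Union's best replies are N1→Hard, N2→Firm, N3→Hard, N4→Soft; Management's induced payoffs 1, 1, 6, 8; outcome (Soft, N4), payoffs (4, 8).
Management gets 8 moving first and 6 moving second, so Management prefers to move first.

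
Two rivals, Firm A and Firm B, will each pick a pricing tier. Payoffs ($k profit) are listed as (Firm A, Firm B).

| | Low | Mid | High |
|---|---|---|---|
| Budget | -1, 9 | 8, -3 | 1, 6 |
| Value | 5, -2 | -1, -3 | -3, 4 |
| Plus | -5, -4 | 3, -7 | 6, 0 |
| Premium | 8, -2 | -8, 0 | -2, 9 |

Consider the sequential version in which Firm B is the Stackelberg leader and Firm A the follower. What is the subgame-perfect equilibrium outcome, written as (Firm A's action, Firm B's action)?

Firm A best-responds to each possible Firm B move:
- Low: Firm A compares -1, 5, -5, 8 and picks Premium; Firm B would get -2.
- Mid: Firm A compares 8, -1, 3, -8 and picks Budget; Firm B would get -3.
- High: Firm A compares 1, -3, 6, -2 and picks Plus; Firm B would get 0.
Firm B's induced payoffs are -2, -3, 0, so Firm B commits to High. Subgame-perfect outcome: (Plus, High) with payoffs (6, 0).

(Plus, High)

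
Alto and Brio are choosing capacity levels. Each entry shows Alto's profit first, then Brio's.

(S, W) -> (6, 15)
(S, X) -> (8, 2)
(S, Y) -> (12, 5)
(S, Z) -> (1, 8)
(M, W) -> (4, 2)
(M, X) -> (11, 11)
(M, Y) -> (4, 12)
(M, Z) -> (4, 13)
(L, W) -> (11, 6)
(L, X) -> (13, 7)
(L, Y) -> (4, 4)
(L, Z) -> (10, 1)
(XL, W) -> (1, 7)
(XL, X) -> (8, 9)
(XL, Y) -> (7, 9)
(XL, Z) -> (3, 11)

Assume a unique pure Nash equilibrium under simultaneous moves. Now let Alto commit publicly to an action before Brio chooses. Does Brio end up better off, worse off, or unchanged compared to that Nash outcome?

unchanged

Backward induction with Alto moving first.
- S → Brio plays W (best of 15, 2, 5, 8); Alto gets 6.
- M → Brio plays Z (best of 2, 11, 12, 13); Alto gets 4.
- L → Brio plays X (best of 6, 7, 4, 1); Alto gets 13.
- XL → Brio plays Z (best of 7, 9, 9, 11); Alto gets 3.
Among 6, 4, 13, 3, the best is 13 at L. Subgame-perfect outcome: (L, X) with payoffs (13, 7).
Under simultaneous play:
Alto's best replies: W→L; X→L; Y→S; Z→L.
Brio's best replies: S→W; M→Z; L→X; XL→Z.
The unique mutual best reply is (L, X), giving (13, 7).
Brio earns 7 sequentially versus 7 at the Nash outcome: unchanged.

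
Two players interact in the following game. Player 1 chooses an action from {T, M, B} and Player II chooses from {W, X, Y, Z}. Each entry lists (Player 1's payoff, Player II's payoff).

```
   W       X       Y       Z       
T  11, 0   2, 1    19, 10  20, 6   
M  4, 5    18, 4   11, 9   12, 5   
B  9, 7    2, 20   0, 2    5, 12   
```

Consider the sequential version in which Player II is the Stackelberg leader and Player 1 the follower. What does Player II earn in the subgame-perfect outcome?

10

Player 1 best-responds to each possible Player II move:
- W → Player 1 plays T (best of 11, 4, 9); Player II gets 0.
- X → Player 1 plays M (best of 2, 18, 2); Player II gets 4.
- Y → Player 1 plays T (best of 19, 11, 0); Player II gets 10.
- Z → Player 1 plays T (best of 20, 12, 5); Player II gets 6.
Maximizing over 0, 4, 10, 6, Player II chooses Y. Subgame-perfect outcome: (T, Y) with payoffs (19, 10).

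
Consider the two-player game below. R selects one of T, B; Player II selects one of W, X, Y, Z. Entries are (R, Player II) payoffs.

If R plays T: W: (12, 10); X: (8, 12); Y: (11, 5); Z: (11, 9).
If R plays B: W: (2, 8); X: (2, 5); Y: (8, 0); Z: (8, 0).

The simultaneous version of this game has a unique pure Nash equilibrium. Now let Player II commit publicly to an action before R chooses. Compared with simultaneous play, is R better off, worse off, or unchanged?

unchanged

Work backward from R's decision.
- W → R plays T (best of 12, 2); Player II gets 10.
- X → R plays T (best of 8, 2); Player II gets 12.
- Y → R plays T (best of 11, 8); Player II gets 5.
- Z → R plays T (best of 11, 8); Player II gets 9.
Player II's induced payoffs are 10, 12, 5, 9, so Player II commits to X. Subgame-perfect outcome: (T, X) with payoffs (8, 12).
Under simultaneous play:
R's best replies: W→T; X→T; Y→T; Z→T.
Player II's best replies: T→X; B→W.
Only (T, X) has each player best-responding; Nash payoffs (8, 12).
R earns 8 sequentially versus 8 at the Nash outcome: unchanged.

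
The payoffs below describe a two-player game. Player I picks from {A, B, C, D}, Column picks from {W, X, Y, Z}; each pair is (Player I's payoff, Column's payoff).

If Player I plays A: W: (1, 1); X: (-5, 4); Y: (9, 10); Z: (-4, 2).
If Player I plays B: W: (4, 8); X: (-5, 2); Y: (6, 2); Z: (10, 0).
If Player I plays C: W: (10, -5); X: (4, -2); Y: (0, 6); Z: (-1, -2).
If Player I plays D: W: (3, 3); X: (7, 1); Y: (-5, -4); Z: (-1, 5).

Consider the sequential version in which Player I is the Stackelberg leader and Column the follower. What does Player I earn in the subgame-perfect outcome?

9

Work backward from Column's decision.
- A → Column plays Y (best of 1, 4, 10, 2); Player I gets 9.
- B → Column plays W (best of 8, 2, 2, 0); Player I gets 4.
- C → Column plays Y (best of -5, -2, 6, -2); Player I gets 0.
- D → Column plays Z (best of 3, 1, -4, 5); Player I gets -1.
Among 9, 4, 0, -1, the best is 9 at A. Subgame-perfect outcome: (A, Y) with payoffs (9, 10).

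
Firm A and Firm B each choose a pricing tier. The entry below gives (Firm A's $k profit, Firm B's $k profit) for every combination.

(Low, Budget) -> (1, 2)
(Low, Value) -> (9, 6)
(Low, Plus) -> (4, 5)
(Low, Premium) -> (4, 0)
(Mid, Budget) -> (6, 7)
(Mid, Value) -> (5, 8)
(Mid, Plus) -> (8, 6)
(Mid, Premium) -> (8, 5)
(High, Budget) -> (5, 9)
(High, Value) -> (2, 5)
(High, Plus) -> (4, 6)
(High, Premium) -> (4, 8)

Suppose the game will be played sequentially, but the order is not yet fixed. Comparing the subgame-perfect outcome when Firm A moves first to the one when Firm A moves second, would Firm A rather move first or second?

If Firm A leads: Firm B's best replies are Low→Value, Mid→Value, High→Budget; Firm A's induced payoffs 9, 5, 5; outcome (Low, Value), payoffs (9, 6).
If Firm B leads: Firm A's best replies are Budget→Mid, Value→Low, Plus→Mid, Premium→Mid; Firm B's induced payoffs 7, 6, 6, 5; outcome (Mid, Budget), payoffs (6, 7).
Firm A gets 9 moving first and 6 moving second, so Firm A prefers to move first.

first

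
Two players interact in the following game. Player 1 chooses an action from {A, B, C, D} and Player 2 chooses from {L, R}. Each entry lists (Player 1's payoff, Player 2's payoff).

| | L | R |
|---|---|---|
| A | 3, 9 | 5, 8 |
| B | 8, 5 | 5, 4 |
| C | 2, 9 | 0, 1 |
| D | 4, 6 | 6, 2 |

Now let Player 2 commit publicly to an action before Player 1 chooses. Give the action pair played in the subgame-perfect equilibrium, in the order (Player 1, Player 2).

(B, L)

Player 1 best-responds to each possible Player 2 move:
- L: Player 1 compares 3, 8, 2, 4 and picks B; Player 2 would get 5.
- R: Player 1 compares 5, 5, 0, 6 and picks D; Player 2 would get 2.
Among 5, 2, the best is 5 at L. Subgame-perfect outcome: (B, L) with payoffs (8, 5).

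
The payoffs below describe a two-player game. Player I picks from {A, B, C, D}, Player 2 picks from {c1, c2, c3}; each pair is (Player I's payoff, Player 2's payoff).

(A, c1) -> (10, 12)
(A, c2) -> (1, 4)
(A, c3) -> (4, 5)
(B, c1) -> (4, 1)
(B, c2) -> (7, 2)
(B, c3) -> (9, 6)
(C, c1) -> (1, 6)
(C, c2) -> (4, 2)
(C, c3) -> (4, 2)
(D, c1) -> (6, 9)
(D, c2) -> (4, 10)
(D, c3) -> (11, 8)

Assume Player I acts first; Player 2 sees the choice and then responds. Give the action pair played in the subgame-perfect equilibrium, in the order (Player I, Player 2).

Player 2 best-responds to each possible Player I move:
- A: BR = c1, leader payoff 10.
- B: BR = c3, leader payoff 9.
- C: BR = c1, leader payoff 1.
- D: BR = c2, leader payoff 4.
Among 10, 9, 1, 4, the best is 10 at A. Subgame-perfect outcome: (A, c1) with payoffs (10, 12).

(A, c1)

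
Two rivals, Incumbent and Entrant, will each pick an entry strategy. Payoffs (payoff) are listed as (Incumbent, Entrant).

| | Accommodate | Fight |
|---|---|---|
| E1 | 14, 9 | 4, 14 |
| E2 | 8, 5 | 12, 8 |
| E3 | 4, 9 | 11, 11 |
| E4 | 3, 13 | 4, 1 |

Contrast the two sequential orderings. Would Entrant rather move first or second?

If Incumbent leads: Entrant's best replies are E1→Fight, E2→Fight, E3→Fight, E4→Accommodate; Incumbent's induced payoffs 4, 12, 11, 3; outcome (E2, Fight), payoffs (12, 8).
If Entrant leads: Incumbent's best replies are Accommodate→E1, Fight→E2; Entrant's induced payoffs 9, 8; outcome (E1, Accommodate), payoffs (14, 9).
Entrant gets 9 moving first and 8 moving second, so Entrant prefers to move first.

first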